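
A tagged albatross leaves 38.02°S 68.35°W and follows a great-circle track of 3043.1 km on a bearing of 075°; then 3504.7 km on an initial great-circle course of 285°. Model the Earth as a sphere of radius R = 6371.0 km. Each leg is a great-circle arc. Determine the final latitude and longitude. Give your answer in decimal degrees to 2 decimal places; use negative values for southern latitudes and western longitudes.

latitude -15.41°, longitude -70.06°

Apply the spherical direct solution leg by leg, carrying full precision between legs.
Leg 1: from (-38.02°, -68.35°), δ = 3043.1/6371 = 0.477649 rad, θ = 75° → φ = -26.95°, λ = -38.47°.
Leg 2: from (-26.95°, -38.47°), δ = 3504.7/6371 = 0.550102 rad, θ = 285° → φ = -15.41°, λ = -70.06°.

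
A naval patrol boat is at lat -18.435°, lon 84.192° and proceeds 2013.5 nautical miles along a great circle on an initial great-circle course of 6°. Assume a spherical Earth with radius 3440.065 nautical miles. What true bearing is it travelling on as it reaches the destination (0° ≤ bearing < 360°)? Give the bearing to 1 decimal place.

final bearing 5.9°

Central angle δ = d/R = 0.585309 rad.
Start latitude φ₁ = -0.321751 rad; initial bearing θ = 0.104720 rad.
sin φ₂ = sin φ₁ cos δ + cos φ₁ sin δ cos θ = (-0.316229)(0.833542) + (0.948683)(0.552457)(0.994522) = 0.257646
φ₂ = asin(0.257646) = 0.260585 rad = 14.930°.
For the longitude increment, Δλ = atan2( sin θ sin δ cos φ₁, cos δ − sin φ₁ sin φ₂ ) = atan2(0.054784, 0.915016) = 3.426°.
λ₂ = 84.192° + 3.426° = 87.618°.
The forward bearing on arrival equals the back-azimuth from the destination plus 180°.
Back-azimuth from P₂ (14.9°, 87.6°) to P₁ (-18.4°, 84.2°), with Δλ' = λ₁ − λ₂ = -3.4°: atan2( sin Δλ' cos φ₁ , cos φ₂ sin φ₁ − sin φ₂ cos φ₁ cos Δλ' ) = 185.9°.
Final bearing = (185.9° + 180°) mod 360° = 5.9°.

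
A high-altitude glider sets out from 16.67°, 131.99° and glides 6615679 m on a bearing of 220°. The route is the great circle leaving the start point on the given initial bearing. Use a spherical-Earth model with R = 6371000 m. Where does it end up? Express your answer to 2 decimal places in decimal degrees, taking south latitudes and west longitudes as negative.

The arc subtends δ = 6615679/6371000 = 1.038405 rad at the centre.
With φ₁ = 16.67° = 0.290946 rad and θ = 220° = 3.839724 rad:
sin φ₂ = sin φ₁ cos δ + cos φ₁ sin δ cos θ = (0.286859)(0.507595) + (0.957973)(0.861596)(-0.766044) = -0.486674
φ₂ = asin(-0.486674) = -0.508278 rad = -29.12°.
Δλ = atan2( sin θ sin δ cos φ₁ , cos δ − sin φ₁ sin φ₂ ) = atan2(-0.530547, 0.647202) = -0.686672 rad = -39.34°.
λ₂ = λ₁ + Δλ = 92.65°.

latitude -29.12°, longitude 92.65°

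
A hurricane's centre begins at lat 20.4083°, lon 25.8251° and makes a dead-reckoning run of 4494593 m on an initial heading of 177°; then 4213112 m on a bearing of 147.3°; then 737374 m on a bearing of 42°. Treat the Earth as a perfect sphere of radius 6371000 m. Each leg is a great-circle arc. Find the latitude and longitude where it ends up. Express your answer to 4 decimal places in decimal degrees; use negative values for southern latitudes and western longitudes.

Apply the spherical direct solution leg by leg, carrying full precision between legs.
Leg 1: from (20.4083°, 25.8251°), δ = 4494593/6371000 = 0.705477 rad, θ = 177° → φ = -19.9618°, λ = 27.8941°.
Leg 2: from (-19.9618°, 27.8941°), δ = 4213112/6371000 = 0.661295 rad, θ = 147.3° → φ = -49.0413°, λ = 58.3013°.
Leg 3: from (-49.0413°, 58.3013°), δ = 737374/6371000 = 0.115739 rad, θ = 42° → φ = -43.9376°, λ = 64.4614°.

latitude -43.9376°, longitude 64.4614°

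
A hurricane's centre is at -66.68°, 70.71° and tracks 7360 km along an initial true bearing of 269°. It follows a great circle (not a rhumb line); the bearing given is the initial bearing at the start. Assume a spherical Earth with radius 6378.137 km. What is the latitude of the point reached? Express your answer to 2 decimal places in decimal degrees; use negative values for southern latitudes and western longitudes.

latitude -22.22°

Central angle δ = d/R = 1.153942 rad.
With φ₁ = -66.68° = -1.163786 rad and θ = 269° = 4.694936 rad:
sin φ₂ = sin φ₁ cos δ + cos φ₁ sin δ cos θ = (-0.918308)(0.404886) + (0.395866)(0.914367)(-0.017452) = -0.378128
φ₂ = asin(-0.378128) = -0.387773 rad = -22.22°.
Δλ = atan2( sin θ sin δ cos φ₁ , cos δ − sin φ₁ sin φ₂ ) = atan2(-0.361912, 0.057649) = -1.412834 rad = -80.95°.
λ₂ = 70.71° + -80.95° = -10.24°.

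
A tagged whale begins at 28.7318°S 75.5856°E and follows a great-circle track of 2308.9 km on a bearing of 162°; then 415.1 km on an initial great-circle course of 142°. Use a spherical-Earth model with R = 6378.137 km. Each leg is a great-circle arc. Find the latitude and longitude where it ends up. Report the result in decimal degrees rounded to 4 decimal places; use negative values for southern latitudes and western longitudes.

latitude -51.0337°, longitude 88.6771°

Apply the spherical direct solution leg by leg, carrying full precision between legs.
Leg 1: from (-28.7318°, 75.5856°), δ = 2308.9/6378.137 = 0.362002 rad, θ = 162° → φ = -48.1506°, λ = 85.0266°.
Leg 2: from (-48.1506°, 85.0266°), δ = 415.1/6378.137 = 0.065082 rad, θ = 142° → φ = -51.0337°, λ = 88.6771°.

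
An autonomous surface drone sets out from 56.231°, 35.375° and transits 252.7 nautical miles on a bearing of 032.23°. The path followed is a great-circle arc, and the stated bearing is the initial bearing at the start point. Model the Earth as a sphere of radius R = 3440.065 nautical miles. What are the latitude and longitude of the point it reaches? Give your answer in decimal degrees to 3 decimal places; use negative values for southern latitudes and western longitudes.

Central angle δ = d/R = 0.073458 rad.
Converting: φ₁ = 0.981416 rad, θ = 0.562520 rad.
Destination latitude: φ₂ = arcsin( sin φ₁ cos δ + cos φ₁ sin δ cos θ ) = arcsin(0.863552) = 59.718°.
Δλ = atan2( sin θ sin δ cos φ₁ , cos δ − sin φ₁ sin φ₂ ) = atan2(0.021757, 0.279445) = 0.077700 rad = 4.452°.
λ₂ = 35.375° + 4.452° = 39.827°.

latitude 59.718°, longitude 39.827°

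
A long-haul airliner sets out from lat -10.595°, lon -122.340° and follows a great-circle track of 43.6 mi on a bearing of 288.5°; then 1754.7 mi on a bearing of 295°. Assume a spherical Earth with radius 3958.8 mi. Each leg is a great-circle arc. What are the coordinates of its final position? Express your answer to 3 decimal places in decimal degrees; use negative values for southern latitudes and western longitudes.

latitude 0.876°, longitude -145.824°

Apply the spherical direct solution leg by leg, carrying full precision between legs.
Leg 1: from (-10.595°, -122.340°), δ = 43.6/3958.8 = 0.011013 rad, θ = 288.5° → φ = -10.394°, λ = -122.948°.
Leg 2: from (-10.394°, -122.948°), δ = 1754.7/3958.8 = 0.443240 rad, θ = 295° → φ = 0.876°, λ = -145.824°.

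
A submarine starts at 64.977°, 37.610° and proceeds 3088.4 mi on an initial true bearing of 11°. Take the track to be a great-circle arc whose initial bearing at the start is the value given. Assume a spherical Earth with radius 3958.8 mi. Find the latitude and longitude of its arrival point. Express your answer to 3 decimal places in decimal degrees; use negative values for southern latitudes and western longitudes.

The arc subtends δ = 3088.4/3958.8 = 0.780135 rad at the centre.
Start latitude φ₁ = 1.134063 rad; initial bearing θ = 0.191986 rad.
Destination latitude: φ₂ = arcsin( sin φ₁ cos δ + cos φ₁ sin δ cos θ ) = arcsin(0.936149) = 69.415°.
Δλ = atan2( sin θ sin δ cos φ₁ , cos δ − sin φ₁ sin φ₂ ) = atan2(0.056769, -0.137462) = 2.749949 rad = 157.560°.
λ₂ = 37.610° + 157.560° = 195.170°, normalized to (−180°, 180°] → -164.830°.

latitude 69.415°, longitude -164.830°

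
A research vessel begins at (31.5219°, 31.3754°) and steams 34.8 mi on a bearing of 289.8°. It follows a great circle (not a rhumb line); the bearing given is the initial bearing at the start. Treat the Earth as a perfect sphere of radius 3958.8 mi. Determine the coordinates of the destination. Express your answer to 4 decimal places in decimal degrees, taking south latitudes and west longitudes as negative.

latitude 31.6913°, longitude 30.8185°

Angular distance δ = d/R = 34.8 / 3958.8 = 0.008791 rad.
With φ₁ = 31.5219° = 0.550161 rad and θ = 289.8° = 5.057964 rad:
Destination latitude: φ₂ = arcsin( sin φ₁ cos δ + cos φ₁ sin δ cos θ ) = arcsin(0.525342) = 31.6913°.
Then Δλ = atan2(-0.007050, 0.725299) = -0.009720 rad, from sin θ sin δ cos φ₁ over cos δ − sin φ₁ sin φ₂.
Hence λ₂ = 31.3754° + -0.5569° = 30.8185°.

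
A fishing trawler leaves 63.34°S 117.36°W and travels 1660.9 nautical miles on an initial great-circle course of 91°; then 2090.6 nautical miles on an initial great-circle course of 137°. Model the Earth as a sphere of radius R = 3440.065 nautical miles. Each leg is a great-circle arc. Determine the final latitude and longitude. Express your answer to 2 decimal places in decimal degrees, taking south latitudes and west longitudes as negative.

Apply the spherical direct solution leg by leg, carrying full precision between legs.
Leg 1: from (-63.34°, -117.36°), δ = 1660.9/3440.065 = 0.482811 rad, θ = 91° → φ = -52.67°, λ = -67.41°.
Leg 2: from (-52.67°, -67.41°), δ = 2090.6/3440.065 = 0.607721 rad, θ = 137° → φ = -64.96°, λ = -0.46°.

latitude -64.96°, longitude -0.46°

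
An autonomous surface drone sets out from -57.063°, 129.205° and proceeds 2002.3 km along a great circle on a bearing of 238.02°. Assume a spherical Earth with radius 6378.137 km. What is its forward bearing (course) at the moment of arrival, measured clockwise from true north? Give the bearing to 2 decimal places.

final bearing 268.17°

Central angle δ = d/R = 0.313932 rad.
With φ₁ = -57.063° = -0.995937 rad and θ = 238.02° = 4.154233 rad:
Applying the spherical law of cosines for sides, sin φ₂ = sin φ₁ cos δ + cos φ₁ sin δ cos θ = -0.887175, so φ₂ = -62.520°.
Δλ = atan2( sin θ sin δ cos φ₁ , cos δ − sin φ₁ sin φ₂ ) = atan2(-0.142418, 0.206548) = -0.603655 rad = -34.587°.
λ₂ = λ₁ + Δλ = 94.618°.
The forward bearing on arrival equals the back-azimuth from the destination plus 180°.
Back-azimuth from P₂ (-62.52°, 94.62°) to P₁ (-57.06°, 129.21°), with Δλ' = λ₁ − λ₂ = 34.59°: atan2( sin Δλ' cos φ₁ , cos φ₂ sin φ₁ − sin φ₂ cos φ₁ cos Δλ' ) = 88.17°.
Final bearing = (88.17° + 180°) mod 360° = 268.17°.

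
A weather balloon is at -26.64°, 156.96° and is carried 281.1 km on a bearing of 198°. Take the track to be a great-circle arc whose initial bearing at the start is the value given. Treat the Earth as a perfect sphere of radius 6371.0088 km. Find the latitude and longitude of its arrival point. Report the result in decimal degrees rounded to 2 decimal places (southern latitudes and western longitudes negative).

δ = 281.1/6371.0088 = 0.044122 rad (2.5280°).
Converting: φ₁ = -0.464956 rad, θ = 3.455752 rad.
sin φ₂ = sin φ₁ cos δ + cos φ₁ sin δ cos θ = (-0.448383)(0.999027) + (0.893841)(0.044107)(-0.951057) = -0.485442
φ₂ = asin(-0.485442) = -0.506869 rad = -29.04°.
Δλ = atan2( sin θ sin δ cos φ₁ , cos δ − sin φ₁ sin φ₂ ) = atan2(-0.012183, 0.781363) = -0.015591 rad = -0.89°.
λ₂ = 156.96° + -0.89° = 156.07°.

latitude -29.04°, longitude 156.07°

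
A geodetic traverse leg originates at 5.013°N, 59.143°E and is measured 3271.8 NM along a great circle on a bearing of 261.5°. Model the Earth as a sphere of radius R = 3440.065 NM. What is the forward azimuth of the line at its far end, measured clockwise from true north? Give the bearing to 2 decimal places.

Central angle δ = d/R = 0.951087 rad.
With φ₁ = 5.013° = 0.087493 rad and θ = 261.5° = 4.564036 rad:
Applying the spherical law of cosines for sides, sin φ₂ = sin φ₁ cos δ + cos φ₁ sin δ cos θ = -0.069112, so φ₂ = -3.963°.
Δλ = atan2( sin θ sin δ cos φ₁ , cos δ − sin φ₁ sin φ₂ ) = atan2(-0.802026, 0.586838) = -0.939114 rad = -53.807°.
Hence λ₂ = 59.143° + -53.807° = 5.336°.
The forward bearing on arrival equals the back-azimuth from the destination plus 180°.
Back-azimuth from P₂ (-3.96°, 5.34°) to P₁ (5.01°, 59.14°), with Δλ' = λ₁ − λ₂ = 53.81°: atan2( sin Δλ' cos φ₁ , cos φ₂ sin φ₁ − sin φ₂ cos φ₁ cos Δλ' ) = 80.97°.
Final bearing = (80.97° + 180°) mod 360° = 260.97°.

final bearing 260.97°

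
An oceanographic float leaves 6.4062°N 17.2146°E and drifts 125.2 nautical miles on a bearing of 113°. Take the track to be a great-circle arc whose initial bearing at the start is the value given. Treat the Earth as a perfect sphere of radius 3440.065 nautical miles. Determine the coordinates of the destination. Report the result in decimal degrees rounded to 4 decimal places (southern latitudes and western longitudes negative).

Central angle δ = d/R = 0.036395 rad.
With φ₁ = 6.4062° = 0.111809 rad and θ = 113° = 1.972222 rad:
sin φ₂ = sin φ₁ cos δ + cos φ₁ sin δ cos θ = (0.111576)(0.999338) + (0.993756)(0.036387)(-0.390731) = 0.097374
φ₂ = asin(0.097374) = 0.097529 rad = 5.5880°.
Δλ = atan2( sin θ sin δ cos φ₁ , cos δ − sin φ₁ sin φ₂ ) = atan2(0.033285, 0.988473) = 0.033660 rad = 1.9286°.
λ₂ = λ₁ + Δλ = 19.1432°.

latitude 5.5880°, longitude 19.1432°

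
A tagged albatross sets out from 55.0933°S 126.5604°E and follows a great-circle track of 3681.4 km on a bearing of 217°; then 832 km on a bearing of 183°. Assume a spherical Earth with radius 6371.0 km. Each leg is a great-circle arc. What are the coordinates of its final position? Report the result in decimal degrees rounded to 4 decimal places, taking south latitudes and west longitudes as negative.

latitude -76.9493°, longitude 55.1305°

Apply the spherical direct solution leg by leg, carrying full precision between legs.
Leg 1: from (-55.0933°, 126.5604°), δ = 3681.4/6371 = 0.577837 rad, θ = 217° → φ = -69.4829°, λ = 56.8600°.
Leg 2: from (-69.4829°, 56.8600°), δ = 832/6371 = 0.130592 rad, θ = 183° → φ = -76.9493°, λ = 55.1305°.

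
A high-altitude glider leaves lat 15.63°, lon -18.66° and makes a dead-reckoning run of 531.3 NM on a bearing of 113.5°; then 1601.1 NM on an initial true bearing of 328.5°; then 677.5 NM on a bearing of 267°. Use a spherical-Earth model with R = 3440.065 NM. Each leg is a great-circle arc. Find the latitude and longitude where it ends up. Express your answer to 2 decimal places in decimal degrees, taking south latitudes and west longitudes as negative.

latitude 32.70°, longitude -40.23°

Apply the spherical direct solution leg by leg, carrying full precision between legs.
Leg 1: from (15.63°, -18.66°), δ = 531.3/3440.065 = 0.154445 rad, θ = 113.5° → φ = 11.96°, λ = -10.37°.
Leg 2: from (11.96°, -10.37°), δ = 1601.1/3440.065 = 0.465427 rad, θ = 328.5° → φ = 34.02°, λ = -26.80°.
Leg 3: from (34.02°, -26.80°), δ = 677.5/3440.065 = 0.196944 rad, θ = 267° → φ = 32.70°, λ = -40.23°.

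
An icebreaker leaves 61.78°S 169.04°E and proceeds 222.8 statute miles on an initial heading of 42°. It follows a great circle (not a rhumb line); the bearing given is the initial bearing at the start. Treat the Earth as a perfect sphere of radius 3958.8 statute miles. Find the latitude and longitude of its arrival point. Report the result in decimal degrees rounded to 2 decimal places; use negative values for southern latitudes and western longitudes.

Central angle δ = d/R = 0.056280 rad.
Converting: φ₁ = -1.078264 rad, θ = 0.733038 rad.
sin φ₂ = sin φ₁ cos δ + cos φ₁ sin δ cos θ = (-0.881138)(0.998417) + (0.472858)(0.056250)(0.743145) = -0.859977
φ₂ = asin(-0.859977) = -1.035225 rad = -59.31°.
Then Δλ = atan2(0.017798, 0.240658) = 0.073820 rad, from sin θ sin δ cos φ₁ over cos δ − sin φ₁ sin φ₂.
Hence λ₂ = 169.04° + 4.23° = 173.27°.

latitude -59.31°, longitude 173.27°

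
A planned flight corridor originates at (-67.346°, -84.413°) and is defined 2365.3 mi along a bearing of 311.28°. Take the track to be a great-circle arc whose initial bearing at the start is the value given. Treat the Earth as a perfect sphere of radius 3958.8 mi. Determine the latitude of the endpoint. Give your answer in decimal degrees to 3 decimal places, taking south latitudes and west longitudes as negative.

δ = 2365.3/3958.8 = 0.597479 rad (34.2330°).
Start latitude φ₁ = -1.175409 rad; initial bearing θ = 5.432861 rad.
Destination latitude: φ₂ = arcsin( sin φ₁ cos δ + cos φ₁ sin δ cos θ ) = arcsin(-0.620019) = -38.318°.
Then Δλ = atan2(-0.162833, 0.254574) = -0.569050 rad, from sin θ sin δ cos φ₁ over cos δ − sin φ₁ sin φ₂.
λ₂ = -84.413° + -32.604° = -117.017°.

latitude -38.318°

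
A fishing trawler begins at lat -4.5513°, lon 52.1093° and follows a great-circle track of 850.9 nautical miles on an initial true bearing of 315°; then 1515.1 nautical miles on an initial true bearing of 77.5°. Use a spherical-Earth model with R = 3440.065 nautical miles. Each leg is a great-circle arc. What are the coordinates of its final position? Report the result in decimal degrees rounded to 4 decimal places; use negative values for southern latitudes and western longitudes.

Apply the spherical direct solution leg by leg, carrying full precision between legs.
Leg 1: from (-4.5513°, 52.1093°), δ = 850.9/3440.065 = 0.247350 rad, θ = 315° → φ = 5.4883°, λ = 42.0934°.
Leg 2: from (5.4883°, 42.0934°), δ = 1515.1/3440.065 = 0.440428 rad, θ = 77.5° → φ = 10.2746°, λ = 67.1177°.

latitude 10.2746°, longitude 67.1177°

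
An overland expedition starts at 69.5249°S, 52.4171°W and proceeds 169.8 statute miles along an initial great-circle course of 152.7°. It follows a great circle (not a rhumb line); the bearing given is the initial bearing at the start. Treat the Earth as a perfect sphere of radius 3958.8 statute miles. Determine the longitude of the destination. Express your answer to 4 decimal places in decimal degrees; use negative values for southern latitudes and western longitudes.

longitude -48.8308°

δ = 169.8/3958.8 = 0.042892 rad (2.4575°).
Start latitude φ₁ = -1.213438 rad; initial bearing θ = 2.665118 rad.
sin φ₂ = sin φ₁ cos δ + cos φ₁ sin δ cos θ = (-0.936824)(0.999080) + (0.349800)(0.042879)(-0.888617) = -0.949291
φ₂ = asin(-0.949291) = -1.250973 rad = -71.6755°.
For the longitude increment, Δλ = atan2( sin θ sin δ cos φ₁, cos δ − sin φ₁ sin φ₂ ) = atan2(0.006879, 0.109761) = 3.5863°.
λ₂ = -52.4171° + 3.5863° = -48.8308°.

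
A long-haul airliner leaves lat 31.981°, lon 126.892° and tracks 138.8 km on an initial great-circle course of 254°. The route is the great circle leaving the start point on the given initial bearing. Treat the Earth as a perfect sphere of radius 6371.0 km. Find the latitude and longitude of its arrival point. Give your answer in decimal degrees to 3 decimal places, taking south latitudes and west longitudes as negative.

Angular distance δ = d/R = 138.8 / 6371 = 0.021786 rad.
Converting: φ₁ = 0.558174 rad, θ = 4.433136 rad.
sin φ₂ = sin φ₁ cos δ + cos φ₁ sin δ cos θ = (0.529638)(0.999763) + (0.848224)(0.021784)(-0.275637) = 0.524419
φ₂ = asin(0.524419) = 0.552033 rad = 31.629°.
Δλ = atan2( sin θ sin δ cos φ₁ , cos δ − sin φ₁ sin φ₂ ) = atan2(-0.017762, 0.722010) = -0.024596 rad = -1.409°.
Hence λ₂ = 126.892° + -1.409° = 125.483°.

latitude 31.629°, longitude 125.483°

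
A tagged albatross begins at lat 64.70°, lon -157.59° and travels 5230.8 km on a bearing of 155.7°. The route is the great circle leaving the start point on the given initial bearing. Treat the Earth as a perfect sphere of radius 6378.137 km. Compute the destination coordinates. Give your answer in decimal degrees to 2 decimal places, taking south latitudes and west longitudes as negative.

Central angle δ = d/R = 0.820114 rad.
With φ₁ = 64.70° = 1.129228 rad and θ = 155.7° = 2.717478 rad:
Destination latitude: φ₂ = arcsin( sin φ₁ cos δ + cos φ₁ sin δ cos θ ) = arcsin(0.331901) = 19.38°.
Δλ = atan2( sin θ sin δ cos φ₁ , cos δ − sin φ₁ sin φ₂ ) = atan2(0.128596, 0.382072) = 0.324665 rad = 18.60°.
Hence λ₂ = -157.59° + 18.60° = -138.99°.

latitude 19.38°, longitude -138.99°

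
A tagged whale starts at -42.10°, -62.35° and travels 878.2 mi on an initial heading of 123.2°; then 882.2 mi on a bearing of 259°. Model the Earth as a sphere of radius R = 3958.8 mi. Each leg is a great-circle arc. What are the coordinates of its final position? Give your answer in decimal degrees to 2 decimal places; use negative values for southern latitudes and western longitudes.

latitude -48.87°, longitude -65.63°

Apply the spherical direct solution leg by leg, carrying full precision between legs.
Leg 1: from (-42.10°, -62.35°), δ = 878.2/3958.8 = 0.221835 rad, θ = 123.2° → φ = -48.02°, λ = -46.37°.
Leg 2: from (-48.02°, -46.37°), δ = 882.2/3958.8 = 0.222845 rad, θ = 259° → φ = -48.87°, λ = -65.63°.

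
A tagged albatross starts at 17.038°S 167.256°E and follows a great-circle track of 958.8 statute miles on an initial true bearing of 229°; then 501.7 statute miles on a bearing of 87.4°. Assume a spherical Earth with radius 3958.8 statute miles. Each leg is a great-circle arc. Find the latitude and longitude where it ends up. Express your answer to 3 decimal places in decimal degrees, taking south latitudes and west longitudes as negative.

Apply the spherical direct solution leg by leg, carrying full precision between legs.
Leg 1: from (-17.038°, 167.256°), δ = 958.8/3958.8 = 0.242195 rad, θ = 229° → φ = -25.779°, λ = 155.660°.
Leg 2: from (-25.779°, 155.660°), δ = 501.7/3958.8 = 0.126730 rad, θ = 87.4° → φ = -25.229°, λ = 163.683°.

latitude -25.229°, longitude 163.683°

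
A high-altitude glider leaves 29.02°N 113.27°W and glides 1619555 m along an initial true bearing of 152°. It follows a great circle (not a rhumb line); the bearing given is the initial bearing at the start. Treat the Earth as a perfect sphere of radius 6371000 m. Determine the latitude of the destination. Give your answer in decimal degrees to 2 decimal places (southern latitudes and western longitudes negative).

The arc subtends δ = 1619555/6371000 = 0.254207 rad at the centre.
With φ₁ = 29.02° = 0.506495 rad and θ = 152° = 2.652900 rad:
Applying the spherical law of cosines for sides, sin φ₂ = sin φ₁ cos δ + cos φ₁ sin δ cos θ = 0.275360, so φ₂ = 15.98°.
For the longitude increment, Δλ = atan2( sin θ sin δ cos φ₁, cos δ − sin φ₁ sin φ₂ ) = atan2(0.103239, 0.834282) = 7.05°.
λ₂ = λ₁ + Δλ = -106.22°.

latitude 15.98°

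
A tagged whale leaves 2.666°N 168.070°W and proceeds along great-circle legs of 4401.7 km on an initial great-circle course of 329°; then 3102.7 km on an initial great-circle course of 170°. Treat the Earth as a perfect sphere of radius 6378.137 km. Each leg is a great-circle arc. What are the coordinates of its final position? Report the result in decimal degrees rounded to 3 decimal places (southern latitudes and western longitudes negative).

Apply the spherical direct solution leg by leg, carrying full precision between legs.
Leg 1: from (2.666°, -168.070°), δ = 4401.7/6378.137 = 0.690123 rad, θ = 329° → φ = 35.519°, λ = 168.173°.
Leg 2: from (35.519°, 168.173°), δ = 3102.7/6378.137 = 0.486459 rad, θ = 170° → φ = 7.982°, λ = 172.875°.

latitude 7.982°, longitude 172.875°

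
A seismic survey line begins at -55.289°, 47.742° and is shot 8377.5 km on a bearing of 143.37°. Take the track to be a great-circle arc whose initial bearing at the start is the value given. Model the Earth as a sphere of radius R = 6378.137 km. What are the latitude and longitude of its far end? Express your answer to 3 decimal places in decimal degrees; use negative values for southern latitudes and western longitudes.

δ = 8377.5/6378.137 = 1.313471 rad (75.2564°).
Start latitude φ₁ = -0.964975 rad; initial bearing θ = 2.502279 rad.
Destination latitude: φ₂ = arcsin( sin φ₁ cos δ + cos φ₁ sin δ cos θ ) = arcsin(-0.651133) = -40.627°.
For the longitude increment, Δλ = atan2( sin θ sin δ cos φ₁, cos δ − sin φ₁ sin φ₂ ) = atan2(0.328565, -0.280760) = 130.514°.
Hence λ₂ = 47.742° + 130.514° = 178.256°.

latitude -40.627°, longitude 178.256°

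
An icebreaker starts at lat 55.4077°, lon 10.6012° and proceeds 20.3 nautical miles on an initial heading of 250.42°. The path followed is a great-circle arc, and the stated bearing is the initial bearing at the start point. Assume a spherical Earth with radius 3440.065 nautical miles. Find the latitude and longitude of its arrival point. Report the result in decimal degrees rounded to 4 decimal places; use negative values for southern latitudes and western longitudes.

The arc subtends δ = 20.3/3440.065 = 0.005901 rad at the centre.
Start latitude φ₁ = 0.967047 rad; initial bearing θ = 4.370654 rad.
Applying the spherical law of cosines for sides, sin φ₂ = sin φ₁ cos δ + cos φ₁ sin δ cos θ = 0.822076, so φ₂ = 55.2931°.
For the longitude increment, Δλ = atan2( sin θ sin δ cos φ₁, cos δ − sin φ₁ sin φ₂ ) = atan2(-0.003156, 0.323240) = -0.5595°.
Hence λ₂ = 10.6012° + -0.5595° = 10.0417°.

latitude 55.2931°, longitude 10.0417°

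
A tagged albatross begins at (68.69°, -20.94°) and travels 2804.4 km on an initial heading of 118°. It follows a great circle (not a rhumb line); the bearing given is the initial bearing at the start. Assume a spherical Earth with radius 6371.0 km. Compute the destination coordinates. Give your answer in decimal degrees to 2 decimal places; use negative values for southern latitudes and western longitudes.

latitude 50.36°, longitude 15.20°

δ = 2804.4/6371 = 0.440182 rad (25.2206°).
Converting: φ₁ = 1.198867 rad, θ = 2.059489 rad.
sin φ₂ = sin φ₁ cos δ + cos φ₁ sin δ cos θ = (0.931628)(0.904674) + (0.363414)(0.426104)(-0.469472) = 0.770121
φ₂ = asin(0.770121) = 0.879031 rad = 50.36°.
Then Δλ = atan2(0.136726, 0.187208) = 0.630802 rad, from sin θ sin δ cos φ₁ over cos δ − sin φ₁ sin φ₂.
Hence λ₂ = -20.94° + 36.14° = 15.20°.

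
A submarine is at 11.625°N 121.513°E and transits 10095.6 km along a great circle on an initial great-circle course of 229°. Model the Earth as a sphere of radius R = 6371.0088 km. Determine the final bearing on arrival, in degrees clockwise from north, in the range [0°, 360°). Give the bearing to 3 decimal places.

final bearing 255.396°

The arc subtends δ = 10095.6/6371.0088 = 1.584616 rad at the centre.
Converting: φ₁ = 0.202895 rad, θ = 3.996804 rad.
Applying the spherical law of cosines for sides, sin φ₂ = sin φ₁ cos δ + cos φ₁ sin δ cos θ = -0.645325, so φ₂ = -40.190°.
Δλ = atan2( sin θ sin δ cos φ₁ , cos δ − sin φ₁ sin φ₂ ) = atan2(-0.739158, 0.116218) = -1.414843 rad = -81.065°.
Hence λ₂ = 121.513° + -81.065° = 40.448°.
The forward bearing on arrival equals the back-azimuth from the destination plus 180°.
Back-azimuth from P₂ (-40.190°, 40.448°) to P₁ (11.625°, 121.513°), with Δλ' = λ₁ − λ₂ = 81.065°: atan2( sin Δλ' cos φ₁ , cos φ₂ sin φ₁ − sin φ₂ cos φ₁ cos Δλ' ) = 75.396°.
Final bearing = (75.396° + 180°) mod 360° = 255.396°.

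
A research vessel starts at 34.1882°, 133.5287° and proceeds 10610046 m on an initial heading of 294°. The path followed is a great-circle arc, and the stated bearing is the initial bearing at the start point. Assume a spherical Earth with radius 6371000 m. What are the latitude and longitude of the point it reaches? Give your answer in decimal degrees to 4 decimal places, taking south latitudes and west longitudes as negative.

δ = 10610046/6371000 = 1.665366 rad (95.4184°).
With φ₁ = 34.1882° = 0.596697 rad and θ = 294° = 5.131268 rad:
Applying the spherical law of cosines for sides, sin φ₂ = sin φ₁ cos δ + cos φ₁ sin δ cos θ = 0.281887, so φ₂ = 16.3729°.
Then Δλ = atan2(-0.752305, -0.252825) = -1.895005 rad, from sin θ sin δ cos φ₁ over cos δ − sin φ₁ sin φ₂.
λ₂ = λ₁ + Δλ = 24.9529°.

latitude 16.3729°, longitude 24.9529°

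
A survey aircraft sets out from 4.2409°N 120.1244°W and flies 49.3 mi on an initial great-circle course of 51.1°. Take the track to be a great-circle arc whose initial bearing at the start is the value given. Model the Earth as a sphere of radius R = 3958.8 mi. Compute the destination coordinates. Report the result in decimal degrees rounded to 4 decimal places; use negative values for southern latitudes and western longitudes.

latitude 4.6888°, longitude -119.5672°

δ = 49.3/3958.8 = 0.012453 rad (0.7135°).
With φ₁ = 4.2409° = 0.074018 rad and θ = 51.1° = 0.891863 rad:
sin φ₂ = sin φ₁ cos δ + cos φ₁ sin δ cos θ = (0.073950)(0.999922) + (0.997262)(0.012453)(0.627963) = 0.081743
φ₂ = asin(0.081743) = 0.081834 rad = 4.6888°.
Δλ = atan2( sin θ sin δ cos φ₁ , cos δ − sin φ₁ sin φ₂ ) = atan2(0.009665, 0.993878) = 0.009724 rad = 0.5572°.
Hence λ₂ = -120.1244° + 0.5572° = -119.5672°.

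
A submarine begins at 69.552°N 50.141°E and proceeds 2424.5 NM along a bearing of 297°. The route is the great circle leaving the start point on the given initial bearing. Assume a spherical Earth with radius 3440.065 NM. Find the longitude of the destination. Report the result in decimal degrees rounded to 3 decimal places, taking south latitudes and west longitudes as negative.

longitude -40.799°

Central angle δ = d/R = 0.704783 rad.
With φ₁ = 69.552° = 1.213911 rad and θ = 297° = 5.183628 rad:
Applying the spherical law of cosines for sides, sin φ₂ = sin φ₁ cos δ + cos φ₁ sin δ cos θ = 0.816509, so φ₂ = 54.737°.
Δλ = atan2( sin θ sin δ cos φ₁ , cos δ − sin φ₁ sin φ₂ ) = atan2(-0.201668, -0.003308) = -1.587200 rad = -90.940°.
Hence λ₂ = 50.141° + -90.940° = -40.799°.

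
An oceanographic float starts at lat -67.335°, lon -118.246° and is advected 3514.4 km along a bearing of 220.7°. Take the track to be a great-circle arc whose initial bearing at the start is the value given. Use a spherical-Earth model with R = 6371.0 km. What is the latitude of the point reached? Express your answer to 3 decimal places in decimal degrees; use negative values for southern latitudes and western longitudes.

latitude -69.885°

δ = 3514.4/6371 = 0.551625 rad (31.6058°).
With φ₁ = -67.335° = -1.175217 rad and θ = 220.7° = 3.851942 rad:
Applying the spherical law of cosines for sides, sin φ₂ = sin φ₁ cos δ + cos φ₁ sin δ cos θ = -0.939006, so φ₂ = -69.885°.
Δλ = atan2( sin θ sin δ cos φ₁ , cos δ − sin φ₁ sin φ₂ ) = atan2(-0.131689, -0.014815) = -1.682827 rad = -96.419°.
λ₂ = -118.246° + -96.419° = -214.665°, normalized to (−180°, 180°] → 145.335°.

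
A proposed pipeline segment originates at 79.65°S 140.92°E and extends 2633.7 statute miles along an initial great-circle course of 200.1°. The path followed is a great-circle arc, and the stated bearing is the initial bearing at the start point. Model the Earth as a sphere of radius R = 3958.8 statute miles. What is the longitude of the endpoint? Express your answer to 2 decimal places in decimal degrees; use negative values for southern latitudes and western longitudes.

longitude -12.76°

δ = 2633.7/3958.8 = 0.665277 rad (38.1176°).
With φ₁ = -79.65° = -1.390155 rad and θ = 200.1° = 3.492404 rad:
Destination latitude: φ₂ = arcsin( sin φ₁ cos δ + cos φ₁ sin δ cos θ ) = arcsin(-0.878090) = -61.41°.
Then Δλ = atan2(-0.038112, -0.077057) = -2.682277 rad, from sin θ sin δ cos φ₁ over cos δ − sin φ₁ sin φ₂.
Hence λ₂ = 140.92° + -153.68° = -12.76°.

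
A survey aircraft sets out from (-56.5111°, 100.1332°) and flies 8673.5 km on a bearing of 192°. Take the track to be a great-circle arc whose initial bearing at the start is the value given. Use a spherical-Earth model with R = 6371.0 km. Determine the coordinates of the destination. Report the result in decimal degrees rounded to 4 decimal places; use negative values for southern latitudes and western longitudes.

latitude -44.5304°, longitude -63.2912°

Angular distance δ = d/R = 8673.5 / 6371 = 1.361403 rad.
Converting: φ₁ = -0.986305 rad, θ = 3.351032 rad.
Applying the spherical law of cosines for sides, sin φ₂ = sin φ₁ cos δ + cos φ₁ sin δ cos θ = -0.701288, so φ₂ = -44.5304°.
Δλ = atan2( sin θ sin δ cos φ₁ , cos δ − sin φ₁ sin φ₂ ) = atan2(-0.112215, -0.377003) = -2.852293 rad = -163.4244°.
Hence λ₂ = 100.1332° + -163.4244° = -63.2912°.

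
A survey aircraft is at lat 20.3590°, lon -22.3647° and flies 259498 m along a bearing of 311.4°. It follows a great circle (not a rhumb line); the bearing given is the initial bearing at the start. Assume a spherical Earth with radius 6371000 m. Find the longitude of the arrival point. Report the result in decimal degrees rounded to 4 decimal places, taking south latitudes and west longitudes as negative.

longitude -24.2511°

δ = 259498/6371000 = 0.040731 rad (2.3337°).
With φ₁ = 20.3590° = 0.355332 rad and θ = 311.4° = 5.434955 rad:
Applying the spherical law of cosines for sides, sin φ₂ = sin φ₁ cos δ + cos φ₁ sin δ cos θ = 0.372859, so φ₂ = 21.8921°.
Δλ = atan2( sin θ sin δ cos φ₁ , cos δ − sin φ₁ sin φ₂ ) = atan2(-0.028636, 0.869452) = -0.032924 rad = -1.8864°.
Hence λ₂ = -22.3647° + -1.8864° = -24.2511°.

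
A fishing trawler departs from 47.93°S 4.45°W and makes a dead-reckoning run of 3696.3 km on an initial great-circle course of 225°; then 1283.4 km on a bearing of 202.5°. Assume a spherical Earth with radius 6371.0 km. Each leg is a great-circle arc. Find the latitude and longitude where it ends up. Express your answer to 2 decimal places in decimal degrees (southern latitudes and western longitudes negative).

Apply the spherical direct solution leg by leg, carrying full precision between legs.
Leg 1: from (-47.93°, -4.45°), δ = 3696.3/6371 = 0.580176 rad, θ = 225° → φ = -61.71°, λ = -59.33°.
Leg 2: from (-61.71°, -59.33°), δ = 1283.4/6371 = 0.201444 rad, θ = 202.5° → φ = -71.87°, λ = -73.57°.

latitude -71.87°, longitude -73.57°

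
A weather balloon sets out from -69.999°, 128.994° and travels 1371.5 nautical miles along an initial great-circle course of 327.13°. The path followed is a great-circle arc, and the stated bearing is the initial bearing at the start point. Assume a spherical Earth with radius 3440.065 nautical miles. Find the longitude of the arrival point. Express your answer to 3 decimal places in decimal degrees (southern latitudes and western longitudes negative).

longitude 110.270°

Angular distance δ = d/R = 1371.5 / 3440.065 = 0.398684 rad.
Converting: φ₁ = -1.221713 rad, θ = 5.709496 rad.
Applying the spherical law of cosines for sides, sin φ₂ = sin φ₁ cos δ + cos φ₁ sin δ cos θ = -0.754466, so φ₂ = -48.979°.
Δλ = atan2( sin θ sin δ cos φ₁ , cos δ − sin φ₁ sin φ₂ ) = atan2(-0.072065, 0.212611) = -0.326798 rad = -18.724°.
λ₂ = λ₁ + Δλ = 110.270°.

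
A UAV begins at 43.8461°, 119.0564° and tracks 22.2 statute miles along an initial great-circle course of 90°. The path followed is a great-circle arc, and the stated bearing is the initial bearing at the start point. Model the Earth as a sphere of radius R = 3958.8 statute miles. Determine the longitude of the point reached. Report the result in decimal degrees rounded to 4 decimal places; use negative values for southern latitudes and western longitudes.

longitude 119.5019°

Central angle δ = d/R = 0.005608 rad.
Start latitude φ₁ = 0.765259 rad; initial bearing θ = 1.570796 rad.
Applying the spherical law of cosines for sides, sin φ₂ = sin φ₁ cos δ + cos φ₁ sin δ cos θ = 0.692713, so φ₂ = 43.8452°.
For the longitude increment, Δλ = atan2( sin θ sin δ cos φ₁, cos δ − sin φ₁ sin φ₂ ) = atan2(0.004044, 0.520126) = 0.4455°.
λ₂ = 119.0564° + 0.4455° = 119.5019°.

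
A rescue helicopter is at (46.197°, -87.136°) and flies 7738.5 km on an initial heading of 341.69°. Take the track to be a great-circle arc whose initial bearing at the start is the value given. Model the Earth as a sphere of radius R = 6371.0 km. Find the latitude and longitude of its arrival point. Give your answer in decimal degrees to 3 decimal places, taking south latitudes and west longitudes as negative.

latitude 60.174°, longitude 129.164°

Angular distance δ = d/R = 7738.5 / 6371 = 1.214644 rad.
Converting: φ₁ = 0.806290 rad, θ = 5.963616 rad.
Applying the spherical law of cosines for sides, sin φ₂ = sin φ₁ cos δ + cos φ₁ sin δ cos θ = 0.867542, so φ₂ = 60.174°.
For the longitude increment, Δλ = atan2( sin θ sin δ cos φ₁, cos δ − sin φ₁ sin φ₂ ) = atan2(-0.203808, -0.277455) = -143.700°.
λ₂ = -87.136° + -143.700° = -230.836°, normalized to (−180°, 180°] → 129.164°.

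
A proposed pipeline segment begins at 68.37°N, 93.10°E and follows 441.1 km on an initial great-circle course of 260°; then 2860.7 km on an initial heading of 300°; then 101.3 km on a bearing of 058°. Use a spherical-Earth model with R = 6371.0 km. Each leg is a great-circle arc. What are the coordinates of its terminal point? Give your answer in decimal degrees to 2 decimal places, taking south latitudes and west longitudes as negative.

latitude 66.68°, longitude 16.15°

Apply the spherical direct solution leg by leg, carrying full precision between legs.
Leg 1: from (68.37°, 93.10°), δ = 441.1/6371 = 0.069236 rad, θ = 260° → φ = 67.36°, λ = 82.91°.
Leg 2: from (67.36°, 82.91°), δ = 2860.7/6371 = 0.449019 rad, θ = 300° → φ = 66.21°, λ = 14.20°.
Leg 3: from (66.21°, 14.20°), δ = 101.3/6371 = 0.015900 rad, θ = 58° → φ = 66.68°, λ = 16.15°.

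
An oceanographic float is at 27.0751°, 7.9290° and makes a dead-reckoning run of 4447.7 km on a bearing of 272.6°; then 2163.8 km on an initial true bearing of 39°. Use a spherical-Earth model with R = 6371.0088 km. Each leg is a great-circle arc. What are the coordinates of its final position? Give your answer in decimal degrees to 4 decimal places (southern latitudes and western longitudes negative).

Apply the spherical direct solution leg by leg, carrying full precision between legs.
Leg 1: from (27.0751°, 7.9290°), δ = 4447.7/6371.0088 = 0.698116 rad, θ = 272.6° → φ = 22.0020°, λ = -35.9034°.
Leg 2: from (22.0020°, -35.9034°), δ = 2163.8/6371.0088 = 0.339632 rad, θ = 39° → φ = 36.3902°, λ = -20.8073°.

latitude 36.3902°, longitude -20.8073°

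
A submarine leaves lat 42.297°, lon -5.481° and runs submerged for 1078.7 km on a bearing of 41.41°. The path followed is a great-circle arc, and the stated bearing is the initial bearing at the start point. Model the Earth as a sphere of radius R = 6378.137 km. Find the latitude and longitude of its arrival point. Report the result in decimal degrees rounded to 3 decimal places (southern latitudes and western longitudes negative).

latitude 49.178°, longitude 4.325°

δ = 1078.7/6378.137 = 0.169125 rad (9.6901°).
Converting: φ₁ = 0.738222 rad, θ = 0.722741 rad.
Destination latitude: φ₂ = arcsin( sin φ₁ cos δ + cos φ₁ sin δ cos θ ) = arcsin(0.756747) = 49.178°.
For the longitude increment, Δλ = atan2( sin θ sin δ cos φ₁, cos δ − sin φ₁ sin φ₂ ) = atan2(0.082350, 0.476462) = 9.806°.
λ₂ = -5.481° + 9.806° = 4.325°.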